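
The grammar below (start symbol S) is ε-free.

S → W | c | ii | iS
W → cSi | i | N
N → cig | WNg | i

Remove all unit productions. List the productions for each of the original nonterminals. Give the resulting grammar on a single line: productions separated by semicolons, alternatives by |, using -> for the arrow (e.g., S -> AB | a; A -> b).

Unit productions: S->W, W->N.
Unit pairs (A ⇒* B via units): (S,N), (S,W), (W,N).
S: inherits non-unit rules of {N, S, W} → WNg | c | cSi | cig | i | iS | ii.
N: inherits non-unit rules of {N} → WNg | cig | i.
W: inherits non-unit rules of {N, W} → WNg | cSi | cig | i.

S -> c | i | iS | ii | WNg | cSi | cig; N -> i | WNg | cig; W -> i | WNg | cSi | cig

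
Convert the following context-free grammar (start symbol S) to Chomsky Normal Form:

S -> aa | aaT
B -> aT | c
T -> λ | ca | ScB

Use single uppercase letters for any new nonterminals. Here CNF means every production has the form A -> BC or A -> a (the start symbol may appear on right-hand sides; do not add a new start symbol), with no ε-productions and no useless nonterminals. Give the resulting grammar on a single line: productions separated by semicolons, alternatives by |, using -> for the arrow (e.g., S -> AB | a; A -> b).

Nullable: {T}; after ε-elimination: S -> aa | aaT; B -> a | c | aT; T -> ca | ScB.
No unit productions to eliminate.
TERM: introduce A -> a, C -> c and substitute in every rule of length ≥2.
BIN: S -> AAT becomes S -> AD, D -> AT; T -> SCB becomes T -> SE, E -> CB.

S -> AA | AD; A -> a; B -> a | c | AT; C -> c; D -> AT; E -> CB; T -> CA | SE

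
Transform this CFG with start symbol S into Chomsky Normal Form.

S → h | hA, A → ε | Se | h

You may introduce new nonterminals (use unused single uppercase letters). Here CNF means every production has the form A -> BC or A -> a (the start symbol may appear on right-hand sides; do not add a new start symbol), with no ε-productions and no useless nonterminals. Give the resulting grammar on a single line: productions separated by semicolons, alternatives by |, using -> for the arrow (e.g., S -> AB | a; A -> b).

S -> h | CA; A -> h | SB; B -> e; C -> h

Nullable: {A}; after ε-elimination: S -> h | hA; A -> h | Se.
No unit productions to eliminate.
TERM: introduce B -> e, C -> h and substitute in every rule of length ≥2.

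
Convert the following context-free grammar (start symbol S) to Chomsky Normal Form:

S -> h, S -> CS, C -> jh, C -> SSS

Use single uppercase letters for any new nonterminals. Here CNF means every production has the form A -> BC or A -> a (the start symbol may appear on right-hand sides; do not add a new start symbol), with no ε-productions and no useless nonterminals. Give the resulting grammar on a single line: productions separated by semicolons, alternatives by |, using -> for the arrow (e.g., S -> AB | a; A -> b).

No ε-productions.
No unit productions to eliminate.
TERM: introduce B -> h, A -> j and substitute in every rule of length ≥2.
BIN: C -> SSS becomes C -> SD, D -> SS.

S -> h | CS; A -> j; B -> h; C -> AB | SD; D -> SS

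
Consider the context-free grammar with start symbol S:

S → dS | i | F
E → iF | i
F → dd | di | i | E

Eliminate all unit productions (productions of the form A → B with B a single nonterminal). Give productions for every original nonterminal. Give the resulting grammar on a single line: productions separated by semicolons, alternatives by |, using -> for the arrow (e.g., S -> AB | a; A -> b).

S -> i | dS | dd | di | iF; E -> i | iF; F -> i | dd | di | iF

Unit productions: F->E, S->F.
Unit pairs (A ⇒* B via units): (F,E), (S,E), (S,F).
S: inherits non-unit rules of {E, F, S} → dS | dd | di | i | iF.
E: inherits non-unit rules of {E} → i | iF.
F: inherits non-unit rules of {E, F} → dd | di | i | iF.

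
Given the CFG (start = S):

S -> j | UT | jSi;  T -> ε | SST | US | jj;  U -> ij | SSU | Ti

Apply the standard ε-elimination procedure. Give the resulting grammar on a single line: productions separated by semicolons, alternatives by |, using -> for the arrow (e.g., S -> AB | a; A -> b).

S -> U | j | UT | jSi; T -> SS | US | jj | SST; U -> i | Ti | ij | SSU

Nullable set: {T}.
S -> UT: T nullable, giving U | UT.
Drop T -> ε.
T -> SST: T nullable, giving SS | SST.
U -> Ti: T nullable, giving Ti | i.
Unchanged (no nullable symbols): S -> j; S -> jSi; T -> US; T -> jj; U -> SSU; U -> ij.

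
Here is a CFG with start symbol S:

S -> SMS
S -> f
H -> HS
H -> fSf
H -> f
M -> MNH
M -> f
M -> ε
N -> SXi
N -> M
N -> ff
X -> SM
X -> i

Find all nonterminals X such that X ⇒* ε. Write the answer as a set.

Directly nullable (have an ε-rule): {M}.
N is nullable via N -> M (every symbol on the right is already known nullable).
Not nullable: H, S, X — each has a terminal in every rule's right-hand side or depends on a non-nullable symbol.

{M, N}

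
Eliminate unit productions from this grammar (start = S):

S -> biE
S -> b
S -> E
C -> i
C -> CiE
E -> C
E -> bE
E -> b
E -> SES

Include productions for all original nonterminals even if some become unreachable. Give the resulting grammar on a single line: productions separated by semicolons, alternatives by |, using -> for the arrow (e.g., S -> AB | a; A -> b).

Unit productions: E->C, S->E.
Unit pairs (A ⇒* B via units): (E,C), (S,C), (S,E).
S: inherits non-unit rules of {C, E, S} → CiE | SES | b | bE | biE | i.
C: inherits non-unit rules of {C} → CiE | i.
E: inherits non-unit rules of {C, E} → CiE | SES | b | bE | i.

S -> b | i | bE | CiE | SES | biE; C -> i | CiE; E -> b | i | bE | CiE | SES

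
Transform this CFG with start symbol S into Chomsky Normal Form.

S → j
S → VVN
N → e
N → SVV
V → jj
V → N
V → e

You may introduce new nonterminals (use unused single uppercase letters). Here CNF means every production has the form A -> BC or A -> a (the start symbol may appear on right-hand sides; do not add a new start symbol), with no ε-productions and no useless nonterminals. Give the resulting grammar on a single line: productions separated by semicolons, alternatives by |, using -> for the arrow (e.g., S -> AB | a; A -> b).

No ε-productions.
After unit-elimination: S -> j | VVN; N -> e | SVV; V -> e | jj | SVV.
TERM: introduce A -> j and substitute in every rule of length ≥2.
BIN: N -> SVV becomes N -> SB, B -> VV; S -> VVN becomes S -> VC, C -> VN; V -> SVV becomes V -> SD, D -> VV.

S -> j | VC; A -> j; B -> VV; C -> VN; D -> VV; N -> e | SB; V -> e | AA | SD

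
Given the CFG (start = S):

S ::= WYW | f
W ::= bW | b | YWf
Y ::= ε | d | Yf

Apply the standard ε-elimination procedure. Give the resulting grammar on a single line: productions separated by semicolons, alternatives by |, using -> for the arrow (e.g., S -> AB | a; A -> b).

Nullable set: {Y}.
S -> WYW: Y nullable, giving WW | WYW.
W -> YWf: Y nullable, giving Wf | YWf.
Drop Y -> ε.
Y -> Yf: Y nullable, giving Yf | f.
Unchanged (no nullable symbols): S -> f; W -> b; W -> bW; Y -> d.

S -> f | WW | WYW; W -> b | Wf | bW | YWf; Y -> d | f | Yf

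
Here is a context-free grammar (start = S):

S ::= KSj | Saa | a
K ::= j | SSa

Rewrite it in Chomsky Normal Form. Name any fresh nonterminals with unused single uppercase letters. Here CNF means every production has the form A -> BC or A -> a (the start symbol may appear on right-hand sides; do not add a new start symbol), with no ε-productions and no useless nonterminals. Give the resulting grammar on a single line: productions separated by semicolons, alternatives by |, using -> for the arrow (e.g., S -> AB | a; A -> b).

S -> a | KD | SE; A -> a; B -> j; C -> SA; D -> SB; E -> AA; K -> j | SC

No ε-productions.
No unit productions to eliminate.
TERM: introduce A -> a, B -> j and substitute in every rule of length ≥2.
BIN: K -> SSA becomes K -> SC, C -> SA; S -> KSB becomes S -> KD, D -> SB; S -> SAA becomes S -> SE, E -> AA.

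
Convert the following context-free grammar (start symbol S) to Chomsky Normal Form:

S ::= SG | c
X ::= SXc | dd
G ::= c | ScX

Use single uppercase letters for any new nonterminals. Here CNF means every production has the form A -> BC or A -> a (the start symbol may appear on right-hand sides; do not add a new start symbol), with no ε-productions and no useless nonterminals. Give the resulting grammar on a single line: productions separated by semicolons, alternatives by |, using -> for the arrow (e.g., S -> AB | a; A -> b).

S -> c | SG; A -> c; B -> d; C -> AX; D -> XA; G -> c | SC; X -> BB | SD

No ε-productions.
No unit productions to eliminate.
TERM: introduce A -> c, B -> d and substitute in every rule of length ≥2.
BIN: G -> SAX becomes G -> SC, C -> AX; X -> SXA becomes X -> SD, D -> XA.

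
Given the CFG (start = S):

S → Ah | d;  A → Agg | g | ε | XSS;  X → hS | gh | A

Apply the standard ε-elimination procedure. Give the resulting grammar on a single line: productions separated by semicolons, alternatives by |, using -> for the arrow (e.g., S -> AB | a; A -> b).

Nullable set: {A, X}.
S -> Ah: A nullable, giving Ah | h.
Drop A -> ε.
A -> Agg: A nullable, giving Agg | gg.
A -> XSS: X nullable, giving SS | XSS.
X -> A: A nullable, giving A.
Unchanged (no nullable symbols): S -> d; A -> g; X -> gh; X -> hS.

S -> d | h | Ah; A -> g | SS | gg | Agg | XSS; X -> A | gh | hS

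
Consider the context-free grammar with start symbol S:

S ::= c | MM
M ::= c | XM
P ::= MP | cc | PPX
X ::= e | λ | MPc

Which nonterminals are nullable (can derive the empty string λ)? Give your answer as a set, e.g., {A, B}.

Directly nullable (have an ε-rule): {X}.
Not nullable: M, P, S — each has a terminal in every rule's right-hand side or depends on a non-nullable symbol.

{X}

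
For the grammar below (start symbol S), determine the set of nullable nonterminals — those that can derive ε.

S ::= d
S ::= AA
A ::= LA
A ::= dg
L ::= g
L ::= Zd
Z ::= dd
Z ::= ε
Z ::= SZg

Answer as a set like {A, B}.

{Z}

Directly nullable (have an ε-rule): {Z}.
Not nullable: A, L, S — each has a terminal in every rule's right-hand side or depends on a non-nullable symbol.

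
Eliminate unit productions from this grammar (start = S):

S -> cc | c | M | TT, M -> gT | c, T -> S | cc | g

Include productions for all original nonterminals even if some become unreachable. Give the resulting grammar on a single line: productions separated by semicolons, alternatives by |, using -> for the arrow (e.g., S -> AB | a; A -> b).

S -> c | TT | cc | gT; M -> c | gT; T -> c | g | TT | cc | gT

Unit productions: S->M, T->S.
Unit pairs (A ⇒* B via units): (S,M), (T,M), (T,S).
S: inherits non-unit rules of {M, S} → TT | c | cc | gT.
M: inherits non-unit rules of {M} → c | gT.
T: inherits non-unit rules of {M, S, T} → TT | c | cc | g | gT.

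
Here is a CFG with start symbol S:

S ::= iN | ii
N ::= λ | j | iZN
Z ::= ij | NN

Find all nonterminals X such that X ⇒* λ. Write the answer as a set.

Directly nullable (have an ε-rule): {N}.
Z is nullable via Z -> NN (every symbol on the right is already known nullable).
Not nullable: S — each has a terminal in every rule's right-hand side or depends on a non-nullable symbol.

{N, Z}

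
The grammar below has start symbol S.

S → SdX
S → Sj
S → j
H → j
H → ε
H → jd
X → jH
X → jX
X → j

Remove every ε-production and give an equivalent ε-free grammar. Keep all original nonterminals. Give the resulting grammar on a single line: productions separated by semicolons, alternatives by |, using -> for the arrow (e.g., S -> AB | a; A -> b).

S -> j | Sj | SdX; H -> j | jd; X -> j | jH | jX

Nullable set: {H}.
Drop H -> ε.
X -> jH: H nullable, giving j | jH.
Unchanged (no nullable symbols): S -> SdX; S -> Sj; S -> j; H -> j; H -> jd; X -> j; X -> jX.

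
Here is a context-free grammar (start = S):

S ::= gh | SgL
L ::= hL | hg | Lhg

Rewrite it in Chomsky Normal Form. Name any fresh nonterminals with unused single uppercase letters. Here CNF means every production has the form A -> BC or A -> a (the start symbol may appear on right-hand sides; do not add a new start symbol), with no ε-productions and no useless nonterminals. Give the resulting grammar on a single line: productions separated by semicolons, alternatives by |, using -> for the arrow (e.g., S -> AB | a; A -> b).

No ε-productions.
No unit productions to eliminate.
TERM: introduce B -> g, A -> h and substitute in every rule of length ≥2.
BIN: L -> LAB becomes L -> LC, C -> AB; S -> SBL becomes S -> SD, D -> BL.

S -> BA | SD; A -> h; B -> g; C -> AB; D -> BL; L -> AB | AL | LC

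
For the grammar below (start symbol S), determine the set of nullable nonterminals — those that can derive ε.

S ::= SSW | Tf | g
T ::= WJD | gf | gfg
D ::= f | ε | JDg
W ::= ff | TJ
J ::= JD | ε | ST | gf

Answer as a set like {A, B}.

{D, J}

Directly nullable (have an ε-rule): {D, J}.
Not nullable: S, T, W — each has a terminal in every rule's right-hand side or depends on a non-nullable symbol.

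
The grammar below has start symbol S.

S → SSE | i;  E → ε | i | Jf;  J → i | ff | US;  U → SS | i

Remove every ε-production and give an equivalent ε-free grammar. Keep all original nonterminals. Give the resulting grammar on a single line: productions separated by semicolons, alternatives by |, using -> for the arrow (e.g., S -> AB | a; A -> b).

Nullable set: {E}.
S -> SSE: E nullable, giving SS | SSE.
Drop E -> ε.
Unchanged (no nullable symbols): S -> i; E -> Jf; E -> i; J -> US; J -> ff; J -> i; U -> SS; U -> i.

S -> i | SS | SSE; E -> i | Jf; J -> i | US | ff; U -> i | SS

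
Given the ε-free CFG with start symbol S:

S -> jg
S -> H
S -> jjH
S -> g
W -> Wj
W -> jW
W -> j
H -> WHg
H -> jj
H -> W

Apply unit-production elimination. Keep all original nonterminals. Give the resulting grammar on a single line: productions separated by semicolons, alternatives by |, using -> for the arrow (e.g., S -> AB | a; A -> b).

S -> g | j | Wj | jW | jg | jj | WHg | jjH; H -> j | Wj | jW | jj | WHg; W -> j | Wj | jW

Unit productions: H->W, S->H.
Unit pairs (A ⇒* B via units): (H,W), (S,H), (S,W).
S: inherits non-unit rules of {H, S, W} → WHg | Wj | g | j | jW | jg | jj | jjH.
H: inherits non-unit rules of {H, W} → WHg | Wj | j | jW | jj.
W: inherits non-unit rules of {W} → Wj | j | jW.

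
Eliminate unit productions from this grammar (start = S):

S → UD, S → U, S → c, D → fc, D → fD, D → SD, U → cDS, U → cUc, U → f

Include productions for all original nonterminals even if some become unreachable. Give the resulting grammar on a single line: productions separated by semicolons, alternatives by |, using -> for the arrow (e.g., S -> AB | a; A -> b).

Unit productions: S->U.
Unit pairs (A ⇒* B via units): (S,U).
S: inherits non-unit rules of {S, U} → UD | c | cDS | cUc | f.
D: inherits non-unit rules of {D} → SD | fD | fc.
U: inherits non-unit rules of {U} → cDS | cUc | f.

S -> c | f | UD | cDS | cUc; D -> SD | fD | fc; U -> f | cDS | cUc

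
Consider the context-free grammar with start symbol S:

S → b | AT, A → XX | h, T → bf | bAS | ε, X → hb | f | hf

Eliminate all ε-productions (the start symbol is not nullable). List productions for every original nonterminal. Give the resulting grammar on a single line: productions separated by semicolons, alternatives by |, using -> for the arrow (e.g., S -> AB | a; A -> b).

Nullable set: {T}.
S -> AT: T nullable, giving A | AT.
Drop T -> ε.
Unchanged (no nullable symbols): S -> b; A -> XX; A -> h; T -> bAS; T -> bf; X -> f; X -> hb; X -> hf.

S -> A | b | AT; A -> h | XX; T -> bf | bAS; X -> f | hb | hf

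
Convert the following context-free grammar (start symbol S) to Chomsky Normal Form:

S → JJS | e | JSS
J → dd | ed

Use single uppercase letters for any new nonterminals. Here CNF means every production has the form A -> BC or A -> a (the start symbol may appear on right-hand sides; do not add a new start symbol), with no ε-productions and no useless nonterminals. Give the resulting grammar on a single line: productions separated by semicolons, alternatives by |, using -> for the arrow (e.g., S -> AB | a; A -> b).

No ε-productions.
No unit productions to eliminate.
TERM: introduce A -> d, B -> e and substitute in every rule of length ≥2.
BIN: S -> JJS becomes S -> JC, C -> JS; S -> JSS becomes S -> JD, D -> SS.

S -> e | JC | JD; A -> d; B -> e; C -> JS; D -> SS; J -> AA | BA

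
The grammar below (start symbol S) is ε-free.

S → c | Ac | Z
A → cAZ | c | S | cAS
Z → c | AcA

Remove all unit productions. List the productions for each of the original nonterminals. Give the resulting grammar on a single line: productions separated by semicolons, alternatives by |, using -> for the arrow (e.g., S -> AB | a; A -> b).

Unit productions: A->S, S->Z.
Unit pairs (A ⇒* B via units): (A,S), (A,Z), (S,Z).
S: inherits non-unit rules of {S, Z} → Ac | AcA | c.
A: inherits non-unit rules of {A, S, Z} → Ac | AcA | c | cAS | cAZ.
Z: inherits non-unit rules of {Z} → AcA | c.

S -> c | Ac | AcA; A -> c | Ac | AcA | cAS | cAZ; Z -> c | AcA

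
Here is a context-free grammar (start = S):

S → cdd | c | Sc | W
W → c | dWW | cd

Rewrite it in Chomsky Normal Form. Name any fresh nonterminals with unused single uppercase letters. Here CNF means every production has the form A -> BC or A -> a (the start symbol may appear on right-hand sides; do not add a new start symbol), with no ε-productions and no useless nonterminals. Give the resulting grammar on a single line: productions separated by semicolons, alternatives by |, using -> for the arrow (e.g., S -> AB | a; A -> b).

No ε-productions.
After unit-elimination: S -> c | Sc | cd | cdd | dWW; W -> c | cd | dWW.
TERM: introduce A -> c, B -> d and substitute in every rule of length ≥2.
BIN: S -> ABB becomes S -> AC, C -> BB; S -> BWW becomes S -> BD, D -> WW; W -> BWW becomes W -> BE, E -> WW.

S -> c | AB | AC | BD | SA; A -> c; B -> d; C -> BB; D -> WW; E -> WW; W -> c | AB | BE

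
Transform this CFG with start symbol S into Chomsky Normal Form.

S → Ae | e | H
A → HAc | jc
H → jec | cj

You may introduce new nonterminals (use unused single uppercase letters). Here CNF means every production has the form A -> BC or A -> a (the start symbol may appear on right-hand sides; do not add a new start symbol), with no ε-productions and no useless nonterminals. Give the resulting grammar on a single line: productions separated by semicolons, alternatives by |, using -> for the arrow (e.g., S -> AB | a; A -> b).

S -> e | AD | BC | CG; A -> CB | HE; B -> c; C -> j; D -> e; E -> AB; F -> DB; G -> DB; H -> BC | CF

No ε-productions.
After unit-elimination: S -> e | Ae | cj | jec; A -> jc | HAc; H -> cj | jec.
TERM: introduce B -> c, D -> e, C -> j and substitute in every rule of length ≥2.
BIN: A -> HAB becomes A -> HE, E -> AB; H -> CDB becomes H -> CF, F -> DB; S -> CDB becomes S -> CG, G -> DB.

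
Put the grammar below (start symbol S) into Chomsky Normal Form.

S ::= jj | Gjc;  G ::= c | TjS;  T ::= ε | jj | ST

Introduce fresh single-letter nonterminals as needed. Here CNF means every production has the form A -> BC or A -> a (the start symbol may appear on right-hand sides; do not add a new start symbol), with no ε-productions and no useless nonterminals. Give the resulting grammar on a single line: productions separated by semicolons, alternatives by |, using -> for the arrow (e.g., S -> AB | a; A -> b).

S -> AA | GD; A -> j; B -> c; C -> AS; D -> AB; E -> AB; G -> c | AS | TC; T -> AA | GE | ST

Nullable: {T}; after ε-elimination: S -> jj | Gjc; G -> c | jS | TjS; T -> S | ST | jj.
After unit-elimination: S -> jj | Gjc; G -> c | jS | TjS; T -> ST | jj | Gjc.
TERM: introduce B -> c, A -> j and substitute in every rule of length ≥2.
BIN: G -> TAS becomes G -> TC, C -> AS; S -> GAB becomes S -> GD, D -> AB; T -> GAB becomes T -> GE, E -> AB.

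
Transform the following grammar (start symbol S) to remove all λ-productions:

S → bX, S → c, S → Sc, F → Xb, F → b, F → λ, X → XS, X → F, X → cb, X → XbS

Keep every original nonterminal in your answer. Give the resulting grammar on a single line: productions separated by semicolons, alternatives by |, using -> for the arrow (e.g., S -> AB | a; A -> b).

S -> b | c | Sc | bX; F -> b | Xb; X -> F | S | XS | bS | cb | XbS

Nullable set: {F, X}.
S -> bX: X nullable, giving b | bX.
Drop F -> λ.
F -> Xb: X nullable, giving Xb | b.
X -> F: F nullable, giving F.
X -> XS: X nullable, giving S | XS.
X -> XbS: X nullable, giving XbS | bS.
Unchanged (no nullable symbols): S -> Sc; S -> c; F -> b; X -> cb.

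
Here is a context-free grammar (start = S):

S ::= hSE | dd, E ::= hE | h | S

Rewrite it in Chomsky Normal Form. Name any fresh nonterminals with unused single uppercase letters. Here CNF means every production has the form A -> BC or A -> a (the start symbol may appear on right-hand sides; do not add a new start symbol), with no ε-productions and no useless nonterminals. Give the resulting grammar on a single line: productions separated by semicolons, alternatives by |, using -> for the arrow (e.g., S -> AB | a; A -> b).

No ε-productions.
After unit-elimination: S -> dd | hSE; E -> h | dd | hE | hSE.
TERM: introduce A -> d, B -> h and substitute in every rule of length ≥2.
BIN: E -> BSE becomes E -> BC, C -> SE; S -> BSE becomes S -> BD, D -> SE.

S -> AA | BD; A -> d; B -> h; C -> SE; D -> SE; E -> h | AA | BC | BE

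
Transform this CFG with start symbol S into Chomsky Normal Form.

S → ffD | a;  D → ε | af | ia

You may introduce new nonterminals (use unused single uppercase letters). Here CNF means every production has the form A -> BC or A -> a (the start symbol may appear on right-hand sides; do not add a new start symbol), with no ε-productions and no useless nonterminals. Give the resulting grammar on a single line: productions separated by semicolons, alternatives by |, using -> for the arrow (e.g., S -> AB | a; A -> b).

S -> a | BB | BE; A -> a; B -> f; C -> i; D -> AB | CA; E -> BD

Nullable: {D}; after ε-elimination: S -> a | ff | ffD; D -> af | ia.
No unit productions to eliminate.
TERM: introduce A -> a, B -> f, C -> i and substitute in every rule of length ≥2.
BIN: S -> BBD becomes S -> BE, E -> BD.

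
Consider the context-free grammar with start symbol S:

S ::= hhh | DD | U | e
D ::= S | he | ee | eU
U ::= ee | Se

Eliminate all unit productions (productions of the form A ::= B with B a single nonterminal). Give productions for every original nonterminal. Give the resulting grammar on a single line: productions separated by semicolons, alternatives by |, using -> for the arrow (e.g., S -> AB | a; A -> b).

S -> e | DD | Se | ee | hhh; D -> e | DD | Se | eU | ee | he | hhh; U -> Se | ee

Unit productions: D->S, S->U.
Unit pairs (A ⇒* B via units): (D,S), (D,U), (S,U).
S: inherits non-unit rules of {S, U} → DD | Se | e | ee | hhh.
D: inherits non-unit rules of {D, S, U} → DD | Se | e | eU | ee | he | hhh.
U: inherits non-unit rules of {U} → Se | ee.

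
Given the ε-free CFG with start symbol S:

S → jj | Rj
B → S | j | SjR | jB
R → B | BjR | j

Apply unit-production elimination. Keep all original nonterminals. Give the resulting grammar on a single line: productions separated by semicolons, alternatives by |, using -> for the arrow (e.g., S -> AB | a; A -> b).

S -> Rj | jj; B -> j | Rj | jB | jj | SjR; R -> j | Rj | jB | jj | BjR | SjR

Unit productions: B->S, R->B.
Unit pairs (A ⇒* B via units): (B,S), (R,B), (R,S).
S: inherits non-unit rules of {S} → Rj | jj.
B: inherits non-unit rules of {B, S} → Rj | SjR | j | jB | jj.
R: inherits non-unit rules of {B, R, S} → BjR | Rj | SjR | j | jB | jj.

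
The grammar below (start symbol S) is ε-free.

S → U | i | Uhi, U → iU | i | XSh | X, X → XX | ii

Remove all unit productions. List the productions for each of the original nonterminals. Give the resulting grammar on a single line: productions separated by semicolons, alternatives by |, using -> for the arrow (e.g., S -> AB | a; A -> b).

Unit productions: S->U, U->X.
Unit pairs (A ⇒* B via units): (S,U), (S,X), (U,X).
S: inherits non-unit rules of {S, U, X} → Uhi | XSh | XX | i | iU | ii.
U: inherits non-unit rules of {U, X} → XSh | XX | i | iU | ii.
X: inherits non-unit rules of {X} → XX | ii.

S -> i | XX | iU | ii | Uhi | XSh; U -> i | XX | iU | ii | XSh; X -> XX | ii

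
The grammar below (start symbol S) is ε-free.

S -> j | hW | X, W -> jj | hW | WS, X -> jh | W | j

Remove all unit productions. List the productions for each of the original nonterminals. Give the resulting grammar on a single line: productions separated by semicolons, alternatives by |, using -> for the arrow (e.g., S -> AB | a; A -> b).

Unit productions: S->X, X->W.
Unit pairs (A ⇒* B via units): (S,W), (S,X), (X,W).
S: inherits non-unit rules of {S, W, X} → WS | hW | j | jh | jj.
W: inherits non-unit rules of {W} → WS | hW | jj.
X: inherits non-unit rules of {W, X} → WS | hW | j | jh | jj.

S -> j | WS | hW | jh | jj; W -> WS | hW | jj; X -> j | WS | hW | jh | jj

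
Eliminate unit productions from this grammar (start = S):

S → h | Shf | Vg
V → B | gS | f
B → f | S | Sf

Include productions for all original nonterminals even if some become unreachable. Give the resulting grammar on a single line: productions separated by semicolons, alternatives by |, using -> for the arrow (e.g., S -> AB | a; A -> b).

S -> h | Vg | Shf; B -> f | h | Sf | Vg | Shf; V -> f | h | Sf | Vg | gS | Shf

Unit productions: B->S, V->B.
Unit pairs (A ⇒* B via units): (B,S), (V,B), (V,S).
S: inherits non-unit rules of {S} → Shf | Vg | h.
B: inherits non-unit rules of {B, S} → Sf | Shf | Vg | f | h.
V: inherits non-unit rules of {B, S, V} → Sf | Shf | Vg | f | gS | h.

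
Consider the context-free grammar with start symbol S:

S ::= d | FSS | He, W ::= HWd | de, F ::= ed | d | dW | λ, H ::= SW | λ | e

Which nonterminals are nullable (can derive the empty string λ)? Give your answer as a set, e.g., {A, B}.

Directly nullable (have an ε-rule): {F, H}.
Not nullable: S, W — each has a terminal in every rule's right-hand side or depends on a non-nullable symbol.

{F, H}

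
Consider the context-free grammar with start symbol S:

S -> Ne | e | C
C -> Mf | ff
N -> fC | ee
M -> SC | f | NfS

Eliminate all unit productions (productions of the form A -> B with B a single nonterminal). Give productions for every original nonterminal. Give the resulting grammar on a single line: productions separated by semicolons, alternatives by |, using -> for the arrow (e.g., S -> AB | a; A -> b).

S -> e | Mf | Ne | ff; C -> Mf | ff; M -> f | SC | NfS; N -> ee | fC

Unit productions: S->C.
Unit pairs (A ⇒* B via units): (S,C).
S: inherits non-unit rules of {C, S} → Mf | Ne | e | ff.
C: inherits non-unit rules of {C} → Mf | ff.
M: inherits non-unit rules of {M} → NfS | SC | f.
N: inherits non-unit rules of {N} → ee | fC.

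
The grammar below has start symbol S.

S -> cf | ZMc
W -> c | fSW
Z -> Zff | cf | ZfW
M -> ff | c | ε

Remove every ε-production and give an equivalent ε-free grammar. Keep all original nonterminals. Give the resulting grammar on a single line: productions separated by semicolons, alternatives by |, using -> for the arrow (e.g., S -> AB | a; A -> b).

Nullable set: {M}.
S -> ZMc: M nullable, giving ZMc | Zc.
Drop M -> ε.
Unchanged (no nullable symbols): S -> cf; M -> c; M -> ff; W -> c; W -> fSW; Z -> ZfW; Z -> Zff; Z -> cf.

S -> Zc | cf | ZMc; M -> c | ff; W -> c | fSW; Z -> cf | ZfW | Zff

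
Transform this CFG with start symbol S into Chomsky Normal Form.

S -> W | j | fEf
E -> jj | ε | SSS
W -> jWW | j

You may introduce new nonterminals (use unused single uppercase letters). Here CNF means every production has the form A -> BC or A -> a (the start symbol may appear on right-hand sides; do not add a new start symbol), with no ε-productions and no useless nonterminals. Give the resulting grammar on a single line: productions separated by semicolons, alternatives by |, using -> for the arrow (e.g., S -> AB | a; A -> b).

S -> j | AD | BB | BF; A -> j; B -> f; C -> SS; D -> WW; E -> AA | SC; F -> EB; G -> WW; W -> j | AG

Nullable: {E}; after ε-elimination: S -> W | j | ff | fEf; E -> jj | SSS; W -> j | jWW.
After unit-elimination: S -> j | ff | fEf | jWW; E -> jj | SSS; W -> j | jWW.
TERM: introduce B -> f, A -> j and substitute in every rule of length ≥2.
BIN: E -> SSS becomes E -> SC, C -> SS; S -> AWW becomes S -> AD, D -> WW; S -> BEB becomes S -> BF, F -> EB; W -> AWW becomes W -> AG, G -> WW.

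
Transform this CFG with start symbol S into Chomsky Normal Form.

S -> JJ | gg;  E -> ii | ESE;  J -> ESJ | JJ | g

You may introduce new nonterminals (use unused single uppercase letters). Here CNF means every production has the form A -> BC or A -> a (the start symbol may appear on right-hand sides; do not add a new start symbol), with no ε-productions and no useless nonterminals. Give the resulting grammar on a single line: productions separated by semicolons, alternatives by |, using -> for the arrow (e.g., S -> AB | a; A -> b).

S -> BB | JJ; A -> i; B -> g; C -> SE; D -> SJ; E -> AA | EC; J -> g | ED | JJ

No ε-productions.
No unit productions to eliminate.
TERM: introduce B -> g, A -> i and substitute in every rule of length ≥2.
BIN: E -> ESE becomes E -> EC, C -> SE; J -> ESJ becomes J -> ED, D -> SJ.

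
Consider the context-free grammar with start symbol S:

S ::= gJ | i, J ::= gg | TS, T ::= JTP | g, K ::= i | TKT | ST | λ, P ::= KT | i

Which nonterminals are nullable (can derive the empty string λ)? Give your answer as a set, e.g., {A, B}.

{K}

Directly nullable (have an ε-rule): {K}.
Not nullable: J, P, S, T — each has a terminal in every rule's right-hand side or depends on a non-nullable symbol.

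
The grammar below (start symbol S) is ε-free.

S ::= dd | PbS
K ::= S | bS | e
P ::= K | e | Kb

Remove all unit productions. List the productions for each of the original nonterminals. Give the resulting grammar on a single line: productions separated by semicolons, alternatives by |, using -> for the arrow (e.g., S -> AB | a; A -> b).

S -> dd | PbS; K -> e | bS | dd | PbS; P -> e | Kb | bS | dd | PbS

Unit productions: K->S, P->K.
Unit pairs (A ⇒* B via units): (K,S), (P,K), (P,S).
S: inherits non-unit rules of {S} → PbS | dd.
K: inherits non-unit rules of {K, S} → PbS | bS | dd | e.
P: inherits non-unit rules of {K, P, S} → Kb | PbS | bS | dd | e.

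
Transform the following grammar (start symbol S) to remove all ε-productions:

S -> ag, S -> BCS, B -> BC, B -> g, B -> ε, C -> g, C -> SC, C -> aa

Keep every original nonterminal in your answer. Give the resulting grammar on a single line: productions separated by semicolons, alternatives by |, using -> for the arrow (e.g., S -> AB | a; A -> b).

S -> CS | ag | BCS; B -> C | g | BC; C -> g | SC | aa

Nullable set: {B}.
S -> BCS: B nullable, giving BCS | CS.
Drop B -> ε.
B -> BC: B nullable, giving BC | C.
Unchanged (no nullable symbols): S -> ag; B -> g; C -> SC; C -> aa; C -> g.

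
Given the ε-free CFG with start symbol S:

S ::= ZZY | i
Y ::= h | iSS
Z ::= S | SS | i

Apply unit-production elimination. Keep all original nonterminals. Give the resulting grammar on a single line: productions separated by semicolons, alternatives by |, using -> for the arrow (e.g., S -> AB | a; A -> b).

S -> i | ZZY; Y -> h | iSS; Z -> i | SS | ZZY

Unit productions: Z->S.
Unit pairs (A ⇒* B via units): (Z,S).
S: inherits non-unit rules of {S} → ZZY | i.
Y: inherits non-unit rules of {Y} → h | iSS.
Z: inherits non-unit rules of {S, Z} → SS | ZZY | i.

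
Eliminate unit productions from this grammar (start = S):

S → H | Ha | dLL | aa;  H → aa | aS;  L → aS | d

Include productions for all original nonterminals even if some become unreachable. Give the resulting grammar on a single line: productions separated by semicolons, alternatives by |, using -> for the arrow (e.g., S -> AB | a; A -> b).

S -> Ha | aS | aa | dLL; H -> aS | aa; L -> d | aS

Unit productions: S->H.
Unit pairs (A ⇒* B via units): (S,H).
S: inherits non-unit rules of {H, S} → Ha | aS | aa | dLL.
H: inherits non-unit rules of {H} → aS | aa.
L: inherits non-unit rules of {L} → aS | d.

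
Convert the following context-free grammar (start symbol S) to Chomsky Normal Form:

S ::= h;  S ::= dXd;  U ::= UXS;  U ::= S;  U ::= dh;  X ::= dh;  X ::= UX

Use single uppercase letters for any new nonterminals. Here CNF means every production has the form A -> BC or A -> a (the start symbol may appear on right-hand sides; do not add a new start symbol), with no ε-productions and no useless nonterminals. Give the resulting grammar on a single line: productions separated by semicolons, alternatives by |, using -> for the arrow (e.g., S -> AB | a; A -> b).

S -> h | AC; A -> d; B -> h; C -> XA; D -> XA; E -> XS; U -> h | AB | AD | UE; X -> AB | UX

No ε-productions.
After unit-elimination: S -> h | dXd; U -> h | dh | UXS | dXd; X -> UX | dh.
TERM: introduce A -> d, B -> h and substitute in every rule of length ≥2.
BIN: S -> AXA becomes S -> AC, C -> XA; U -> AXA becomes U -> AD, D -> XA; U -> UXS becomes U -> UE, E -> XS.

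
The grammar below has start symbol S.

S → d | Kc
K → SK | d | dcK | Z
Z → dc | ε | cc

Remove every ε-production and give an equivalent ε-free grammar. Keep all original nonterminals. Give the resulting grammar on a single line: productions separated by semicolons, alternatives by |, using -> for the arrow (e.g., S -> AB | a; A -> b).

S -> c | d | Kc; K -> S | Z | d | SK | dc | dcK; Z -> cc | dc

Nullable set: {K, Z}.
S -> Kc: K nullable, giving Kc | c.
K -> SK: K nullable, giving S | SK.
K -> Z: Z nullable, giving Z.
K -> dcK: K nullable, giving dc | dcK.
Drop Z -> ε.
Unchanged (no nullable symbols): S -> d; K -> d; Z -> cc; Z -> dc.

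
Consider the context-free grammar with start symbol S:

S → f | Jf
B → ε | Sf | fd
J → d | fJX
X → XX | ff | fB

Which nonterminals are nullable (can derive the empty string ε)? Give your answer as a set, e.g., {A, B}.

Directly nullable (have an ε-rule): {B}.
Not nullable: J, S, X — each has a terminal in every rule's right-hand side or depends on a non-nullable symbol.

{B}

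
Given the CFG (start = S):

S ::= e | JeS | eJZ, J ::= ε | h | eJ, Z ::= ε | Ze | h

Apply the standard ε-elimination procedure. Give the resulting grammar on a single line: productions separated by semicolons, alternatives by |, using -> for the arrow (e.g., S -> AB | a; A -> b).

S -> e | eJ | eS | eZ | JeS | eJZ; J -> e | h | eJ; Z -> e | h | Ze

Nullable set: {J, Z}.
S -> JeS: J nullable, giving JeS | eS.
S -> eJZ: J, Z nullable, giving e | eJ | eJZ | eZ.
Drop J -> ε.
J -> eJ: J nullable, giving e | eJ.
Drop Z -> ε.
Z -> Ze: Z nullable, giving Ze | e.
Unchanged (no nullable symbols): S -> e; J -> h; Z -> h.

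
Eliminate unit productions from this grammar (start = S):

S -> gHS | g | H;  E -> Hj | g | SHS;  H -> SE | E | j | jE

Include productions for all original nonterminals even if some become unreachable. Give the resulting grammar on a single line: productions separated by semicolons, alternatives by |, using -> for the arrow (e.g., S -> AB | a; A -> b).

Unit productions: H->E, S->H.
Unit pairs (A ⇒* B via units): (H,E), (S,E), (S,H).
S: inherits non-unit rules of {E, H, S} → Hj | SE | SHS | g | gHS | j | jE.
E: inherits non-unit rules of {E} → Hj | SHS | g.
H: inherits non-unit rules of {E, H} → Hj | SE | SHS | g | j | jE.

S -> g | j | Hj | SE | jE | SHS | gHS; E -> g | Hj | SHS; H -> g | j | Hj | SE | jE | SHS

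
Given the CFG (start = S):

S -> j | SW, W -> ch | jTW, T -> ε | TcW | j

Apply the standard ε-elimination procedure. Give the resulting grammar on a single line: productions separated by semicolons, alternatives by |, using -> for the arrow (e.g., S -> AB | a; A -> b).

S -> j | SW; T -> j | cW | TcW; W -> ch | jW | jTW

Nullable set: {T}.
Drop T -> ε.
T -> TcW: T nullable, giving TcW | cW.
W -> jTW: T nullable, giving jTW | jW.
Unchanged (no nullable symbols): S -> SW; S -> j; T -> j; W -> ch.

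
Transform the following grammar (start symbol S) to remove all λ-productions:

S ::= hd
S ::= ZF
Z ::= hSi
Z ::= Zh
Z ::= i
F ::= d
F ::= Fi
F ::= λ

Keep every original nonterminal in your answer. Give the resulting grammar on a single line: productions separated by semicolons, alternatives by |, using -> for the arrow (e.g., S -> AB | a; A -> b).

Nullable set: {F}.
S -> ZF: F nullable, giving Z | ZF.
Drop F -> λ.
F -> Fi: F nullable, giving Fi | i.
Unchanged (no nullable symbols): S -> hd; F -> d; Z -> Zh; Z -> hSi; Z -> i.

S -> Z | ZF | hd; F -> d | i | Fi; Z -> i | Zh | hSi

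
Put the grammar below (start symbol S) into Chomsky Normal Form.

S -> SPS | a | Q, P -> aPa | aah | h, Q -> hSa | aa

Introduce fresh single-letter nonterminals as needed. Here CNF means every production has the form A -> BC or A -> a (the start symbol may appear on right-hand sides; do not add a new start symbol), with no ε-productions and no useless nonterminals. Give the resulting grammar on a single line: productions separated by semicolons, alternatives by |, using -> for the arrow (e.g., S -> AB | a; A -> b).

No ε-productions.
After unit-elimination: S -> a | aa | SPS | hSa; P -> h | aPa | aah; Q -> aa | hSa.
TERM: introduce A -> a, B -> h and substitute in every rule of length ≥2.
BIN: P -> AAB becomes P -> AC, C -> AB; P -> APA becomes P -> AD, D -> PA; Q -> BSA becomes Q -> BE, E -> SA; S -> BSA becomes S -> BF, F -> SA; S -> SPS becomes S -> SG, G -> PS.
Drop unreachable/unproductive: Q.

S -> a | AA | BF | SG; A -> a; B -> h; C -> AB; D -> PA; F -> SA; G -> PS; P -> h | AC | AD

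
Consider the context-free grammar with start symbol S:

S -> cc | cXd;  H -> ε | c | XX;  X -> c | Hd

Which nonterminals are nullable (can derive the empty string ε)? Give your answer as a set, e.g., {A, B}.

Directly nullable (have an ε-rule): {H}.
Not nullable: S, X — each has a terminal in every rule's right-hand side or depends on a non-nullable symbol.

{H}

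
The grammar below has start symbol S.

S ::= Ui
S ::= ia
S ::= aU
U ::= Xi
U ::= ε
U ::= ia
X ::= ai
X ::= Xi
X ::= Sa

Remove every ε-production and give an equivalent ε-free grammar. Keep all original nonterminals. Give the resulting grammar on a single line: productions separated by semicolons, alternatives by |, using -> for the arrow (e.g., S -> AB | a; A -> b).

Nullable set: {U}.
S -> Ui: U nullable, giving Ui | i.
S -> aU: U nullable, giving a | aU.
Drop U -> ε.
Unchanged (no nullable symbols): S -> ia; U -> Xi; U -> ia; X -> Sa; X -> Xi; X -> ai.

S -> a | i | Ui | aU | ia; U -> Xi | ia; X -> Sa | Xi | ai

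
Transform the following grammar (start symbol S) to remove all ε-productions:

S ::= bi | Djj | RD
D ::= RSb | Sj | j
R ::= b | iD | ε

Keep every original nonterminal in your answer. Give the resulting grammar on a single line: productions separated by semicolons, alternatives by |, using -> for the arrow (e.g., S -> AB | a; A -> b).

S -> D | RD | bi | Djj; D -> j | Sb | Sj | RSb; R -> b | iD

Nullable set: {R}.
S -> RD: R nullable, giving D | RD.
D -> RSb: R nullable, giving RSb | Sb.
Drop R -> ε.
Unchanged (no nullable symbols): S -> Djj; S -> bi; D -> Sj; D -> j; R -> b; R -> iD.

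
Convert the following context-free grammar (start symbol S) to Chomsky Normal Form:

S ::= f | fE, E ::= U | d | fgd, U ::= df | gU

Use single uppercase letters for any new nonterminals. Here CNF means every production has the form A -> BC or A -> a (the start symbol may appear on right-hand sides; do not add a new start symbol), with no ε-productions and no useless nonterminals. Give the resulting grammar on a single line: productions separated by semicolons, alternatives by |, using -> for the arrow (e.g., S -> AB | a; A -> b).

S -> f | BE; A -> d; B -> f; C -> g; D -> CA; E -> d | AB | BD | CU; U -> AB | CU

No ε-productions.
After unit-elimination: S -> f | fE; E -> d | df | gU | fgd; U -> df | gU.
TERM: introduce A -> d, B -> f, C -> g and substitute in every rule of length ≥2.
BIN: E -> BCA becomes E -> BD, D -> CA.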